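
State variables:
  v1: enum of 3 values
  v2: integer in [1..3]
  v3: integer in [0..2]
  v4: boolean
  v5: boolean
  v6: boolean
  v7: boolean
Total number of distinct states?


State space = product of domain sizes of all variables.
Domain sizes:
  v1 (enum of 3 values): 3
  v2 (integer in [1..3]): 3
  v3 (integer in [0..2]): 3
  v4 (boolean): 2
  v5 (boolean): 2
  v6 (boolean): 2
  v7 (boolean): 2
Product = 3 * 3 * 3 * 2 * 2 * 2 * 2 = 432

432


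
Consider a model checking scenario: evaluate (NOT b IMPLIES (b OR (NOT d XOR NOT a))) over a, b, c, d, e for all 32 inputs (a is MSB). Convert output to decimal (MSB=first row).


Formula: (NOT b IMPLIES (b OR (NOT d XOR NOT a))) over a, b, c, d, e (32 rows)
Evaluate each row (bits = a,b,c,d,e, MSB first):
  row 0 [00000]: (NOT 0 IMPLIES (0 OR (NOT 0 XOR NOT 0))) -> 0
  row 1 [00001]: (NOT 0 IMPLIES (0 OR (NOT 0 XOR NOT 0))) -> 0
  row 2 [00010]: (NOT 0 IMPLIES (0 OR (NOT 1 XOR NOT 0))) -> 1
  row 3 [00011]: (NOT 0 IMPLIES (0 OR (NOT 1 XOR NOT 0))) -> 1
  row 4 [00100]: (NOT 0 IMPLIES (0 OR (NOT 0 XOR NOT 0))) -> 0
  row 5 [00101]: (NOT 0 IMPLIES (0 OR (NOT 0 XOR NOT 0))) -> 0
  row 6 [00110]: (NOT 0 IMPLIES (0 OR (NOT 1 XOR NOT 0))) -> 1
  row 7 [00111]: (NOT 0 IMPLIES (0 OR (NOT 1 XOR NOT 0))) -> 1
  row 8 [01000]: (NOT 1 IMPLIES (1 OR (NOT 0 XOR NOT 0))) -> 1
  row 9 [01001]: (NOT 1 IMPLIES (1 OR (NOT 0 XOR NOT 0))) -> 1
  row 10 [01010]: (NOT 1 IMPLIES (1 OR (NOT 1 XOR NOT 0))) -> 1
  row 11 [01011]: (NOT 1 IMPLIES (1 OR (NOT 1 XOR NOT 0))) -> 1
  row 12 [01100]: (NOT 1 IMPLIES (1 OR (NOT 0 XOR NOT 0))) -> 1
  row 13 [01101]: (NOT 1 IMPLIES (1 OR (NOT 0 XOR NOT 0))) -> 1
  row 14 [01110]: (NOT 1 IMPLIES (1 OR (NOT 1 XOR NOT 0))) -> 1
  row 15 [01111]: (NOT 1 IMPLIES (1 OR (NOT 1 XOR NOT 0))) -> 1
  row 16 [10000]: (NOT 0 IMPLIES (0 OR (NOT 0 XOR NOT 1))) -> 1
  row 17 [10001]: (NOT 0 IMPLIES (0 OR (NOT 0 XOR NOT 1))) -> 1
  row 18 [10010]: (NOT 0 IMPLIES (0 OR (NOT 1 XOR NOT 1))) -> 0
  row 19 [10011]: (NOT 0 IMPLIES (0 OR (NOT 1 XOR NOT 1))) -> 0
  row 20 [10100]: (NOT 0 IMPLIES (0 OR (NOT 0 XOR NOT 1))) -> 1
  row 21 [10101]: (NOT 0 IMPLIES (0 OR (NOT 0 XOR NOT 1))) -> 1
  row 22 [10110]: (NOT 0 IMPLIES (0 OR (NOT 1 XOR NOT 1))) -> 0
  row 23 [10111]: (NOT 0 IMPLIES (0 OR (NOT 1 XOR NOT 1))) -> 0
  row 24 [11000]: (NOT 1 IMPLIES (1 OR (NOT 0 XOR NOT 1))) -> 1
  row 25 [11001]: (NOT 1 IMPLIES (1 OR (NOT 0 XOR NOT 1))) -> 1
  row 26 [11010]: (NOT 1 IMPLIES (1 OR (NOT 1 XOR NOT 1))) -> 1
  row 27 [11011]: (NOT 1 IMPLIES (1 OR (NOT 1 XOR NOT 1))) -> 1
  row 28 [11100]: (NOT 1 IMPLIES (1 OR (NOT 0 XOR NOT 1))) -> 1
  row 29 [11101]: (NOT 1 IMPLIES (1 OR (NOT 0 XOR NOT 1))) -> 1
  row 30 [11110]: (NOT 1 IMPLIES (1 OR (NOT 1 XOR NOT 1))) -> 1
  row 31 [11111]: (NOT 1 IMPLIES (1 OR (NOT 1 XOR NOT 1))) -> 1
Full result column, 4 rows per line (a,b,c fixed per line; d,e runs 00..11 left to right):
  rows 0-3 [a,b,c=000]: 0011  = hex 3
  rows 4-7 [a,b,c=001]: 0011  = hex 3
  rows 8-11 [a,b,c=010]: 1111  = hex F
  rows 12-15 [a,b,c=011]: 1111  = hex F
  rows 16-19 [a,b,c=100]: 1100  = hex C
  rows 20-23 [a,b,c=101]: 1100  = hex C
  rows 24-27 [a,b,c=110]: 1111  = hex F
  rows 28-31 [a,b,c=111]: 1111  = hex F
Output column (row 0 .. row 31) = 00110011111111111100110011111111
Output column grouped in 4s = 0011 0011 1111 1111 1100 1100 1111 1111 = 0x33FFCCFF
Convert to decimal digit by digit (value = value*16 + digit):
  3 -> 3
  3*16 + 3 = 51
  51*16 + 15 (F) = 831
  831*16 + 15 (F) = 13311
  13311*16 + 12 (C) = 212988
  212988*16 + 12 (C) = 3407820
  3407820*16 + 15 (F) = 54525135
  54525135*16 + 15 (F) = 872402175
Decimal = 872402175

872402175


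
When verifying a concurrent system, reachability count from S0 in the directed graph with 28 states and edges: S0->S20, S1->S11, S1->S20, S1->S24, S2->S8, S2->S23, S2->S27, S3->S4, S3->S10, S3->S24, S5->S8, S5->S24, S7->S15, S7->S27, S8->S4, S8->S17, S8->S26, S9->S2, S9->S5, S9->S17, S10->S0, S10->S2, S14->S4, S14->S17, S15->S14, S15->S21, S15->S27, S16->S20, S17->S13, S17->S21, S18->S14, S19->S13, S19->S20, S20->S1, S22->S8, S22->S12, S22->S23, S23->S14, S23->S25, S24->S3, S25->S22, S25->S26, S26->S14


BFS from S0:
  layer 0: {S0}
  layer 1: {S20}
  layer 2: {S1}
  layer 3: {S11, S24}
  layer 4: {S3}
  layer 5: {S4, S10}
  layer 6: {S2}
  layer 7: {S8, S23, S27}
  layer 8: {S14, S17, S25, S26}
  layer 9: {S13, S21, S22}
  layer 10: {S12}
Reachable set: {S0, S1, S2, S3, S4, S8, S10, S11, S12, S13, S14, S17, S20, S21, S22, S23, S24, S25, S26, S27}
Count = 20

20


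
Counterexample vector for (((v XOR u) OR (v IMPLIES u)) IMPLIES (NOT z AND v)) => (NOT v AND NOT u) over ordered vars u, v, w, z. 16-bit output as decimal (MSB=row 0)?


F1 = (((v XOR u) OR (v IMPLIES u)) IMPLIES (NOT z AND v))
F2 = (NOT v AND NOT u)
Counterexample to F1=>F2 is where F1=1 and F2=0.
Evaluate each row (bits = u,v,w,z, MSB first):
  row 0 [0000]: F1=0 F2=1 -> F1&~F2 -> 0
  row 1 [0001]: F1=0 F2=1 -> F1&~F2 -> 0
  row 2 [0010]: F1=0 F2=1 -> F1&~F2 -> 0
  row 3 [0011]: F1=0 F2=1 -> F1&~F2 -> 0
  row 4 [0100]: F1=1 F2=0 -> F1&~F2 -> 1
  row 5 [0101]: F1=0 F2=0 -> F1&~F2 -> 0
  row 6 [0110]: F1=1 F2=0 -> F1&~F2 -> 1
  row 7 [0111]: F1=0 F2=0 -> F1&~F2 -> 0
  row 8 [1000]: F1=0 F2=0 -> F1&~F2 -> 0
  row 9 [1001]: F1=0 F2=0 -> F1&~F2 -> 0
  row 10 [1010]: F1=0 F2=0 -> F1&~F2 -> 0
  row 11 [1011]: F1=0 F2=0 -> F1&~F2 -> 0
  row 12 [1100]: F1=1 F2=0 -> F1&~F2 -> 1
  row 13 [1101]: F1=0 F2=0 -> F1&~F2 -> 0
  row 14 [1110]: F1=1 F2=0 -> F1&~F2 -> 1
  row 15 [1111]: F1=0 F2=0 -> F1&~F2 -> 0
Full result column, 4 rows per line (u,v fixed per line; w,z runs 00..11 left to right):
  rows 0-3 [u,v=00]: 0000  = hex 0
  rows 4-7 [u,v=01]: 1010  = hex A
  rows 8-11 [u,v=10]: 0000  = hex 0
  rows 12-15 [u,v=11]: 1010  = hex A
Counterexample vector (row 0 .. row 15) = 0000101000001010
Output column grouped in 4s = 0000 1010 0000 1010 = 0x0A0A
Convert to decimal digit by digit (value = value*16 + digit):
  0 -> 0
  0*16 + 10 (A) = 10
  10*16 + 0 = 160
  160*16 + 10 (A) = 2570
Decimal = 2570

2570


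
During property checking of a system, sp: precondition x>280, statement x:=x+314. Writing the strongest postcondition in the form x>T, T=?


Formula: sp(P, x:=E) = exists old_x. (x = E[old_x/x]) AND P[old_x/x] (old_x is the value of x before the assignment; eliminate old_x by solving x = E[old_x/x] for old_x)
Step 1: Precondition P: x>280, i.e. old_x > 280
Step 2: Assignment gives x = old_x + 314, so old_x = x - 314
Step 3: Substitute into P: x - 314 > 280
Step 4: Simplify: x > 280+314 = 594

594


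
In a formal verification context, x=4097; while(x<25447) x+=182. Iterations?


Step 1: x goes from 4097 toward 25447 by 182; the body runs while x<25447, so iterations = ceil((bound-start)/step)
Step 2: Distance=21350
Step 3: ceil(21350/182)=118

118


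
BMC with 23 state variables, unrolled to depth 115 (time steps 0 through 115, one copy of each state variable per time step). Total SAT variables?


BMC unrolls to depth k, creating one copy of each state var for steps 0..k.
Step count = 115 + 1 = 116 (steps 0 through 115)
Vars per step = 23
Total = 23 * 116 = 2668

2668


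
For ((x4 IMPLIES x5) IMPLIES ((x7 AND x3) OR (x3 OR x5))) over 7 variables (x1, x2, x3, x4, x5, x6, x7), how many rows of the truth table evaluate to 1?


Formula: ((x4 IMPLIES x5) IMPLIES ((x7 AND x3) OR (x3 OR x5))) over 7 vars (128 rows)
Evaluate each row (x1, x2, x3, x4, x5, x6, x7 as bits, MSB first):
  row 0 [0000000]: ((0 IMPLIES 0) IMPLIES ((0 AND 0) OR (0 OR 0))) -> 0
  row 1 [0000001]: ((0 IMPLIES 0) IMPLIES ((1 AND 0) OR (0 OR 0))) -> 0
  row 2 [0000010]: ((0 IMPLIES 0) IMPLIES ((0 AND 0) OR (0 OR 0))) -> 0
  row 3 [0000011]: ((0 IMPLIES 0) IMPLIES ((1 AND 0) OR (0 OR 0))) -> 0
  row 4 [0000100]: ((0 IMPLIES 1) IMPLIES ((0 AND 0) OR (0 OR 1))) -> 1
  (every remaining row is evaluated the same way; all 128 results are listed next)
Full result column, 8 rows per line (x1,x2,x3,x4 fixed per line; x5,x6,x7 runs 000..111 left to right):
  rows 0-7 [x1,x2,x3,x4=0000]: 00001111  (ones: 4)
  rows 8-15 [x1,x2,x3,x4=0001]: 11111111  (ones: 8)
  rows 16-23 [x1,x2,x3,x4=0010]: 11111111  (ones: 8)
  rows 24-31 [x1,x2,x3,x4=0011]: 11111111  (ones: 8)
  rows 32-39 [x1,x2,x3,x4=0100]: 00001111  (ones: 4)
  rows 40-47 [x1,x2,x3,x4=0101]: 11111111  (ones: 8)
  rows 48-55 [x1,x2,x3,x4=0110]: 11111111  (ones: 8)
  rows 56-63 [x1,x2,x3,x4=0111]: 11111111  (ones: 8)
  rows 64-71 [x1,x2,x3,x4=1000]: 00001111  (ones: 4)
  rows 72-79 [x1,x2,x3,x4=1001]: 11111111  (ones: 8)
  rows 80-87 [x1,x2,x3,x4=1010]: 11111111  (ones: 8)
  rows 88-95 [x1,x2,x3,x4=1011]: 11111111  (ones: 8)
  rows 96-103 [x1,x2,x3,x4=1100]: 00001111  (ones: 4)
  rows 104-111 [x1,x2,x3,x4=1101]: 11111111  (ones: 8)
  rows 112-119 [x1,x2,x3,x4=1110]: 11111111  (ones: 8)
  rows 120-127 [x1,x2,x3,x4=1111]: 11111111  (ones: 8)
Count of 1-rows = 4+8+8+8+4+8+8+8+4+8+8+8+4+8+8+8 = 112

112


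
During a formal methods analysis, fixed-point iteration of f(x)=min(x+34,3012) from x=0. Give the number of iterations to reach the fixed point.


Step 1: x=0, cap=3012, increment=34
Step 2: x grows by 34 each step until capped at 3012; fixed point is x=3012
Step 3: iterations = ceil(3012/34) = 89

89


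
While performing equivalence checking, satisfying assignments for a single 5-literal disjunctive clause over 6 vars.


Step 1: Total=2^6=64
Step 2: Unsat when all 5 false: 2^1=2
Step 3: Sat=64-2=62

62


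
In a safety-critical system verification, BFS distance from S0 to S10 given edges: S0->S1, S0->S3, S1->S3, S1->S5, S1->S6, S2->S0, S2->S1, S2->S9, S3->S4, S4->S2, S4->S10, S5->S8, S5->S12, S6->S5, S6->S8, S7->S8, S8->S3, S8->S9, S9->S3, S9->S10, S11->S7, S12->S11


BFS layer-by-layer from S0:
  dist 0: {S0}
  dist 1: {S1, S3}
  dist 2: {S4, S5, S6}
  dist 3: {S2, S8, S10, S12}
  -> S10 reached at distance 3
Shortest path length = 3

3


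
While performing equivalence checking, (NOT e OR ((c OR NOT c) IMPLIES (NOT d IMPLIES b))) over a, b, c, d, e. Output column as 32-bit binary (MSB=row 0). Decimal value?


Formula: (NOT e OR ((c OR NOT c) IMPLIES (NOT d IMPLIES b))) over a, b, c, d, e (32 rows)
Evaluate each row (bits = a,b,c,d,e, MSB first):
  row 0 [00000]: (NOT 0 OR ((0 OR NOT 0) IMPLIES (NOT 0 IMPLIES 0))) -> 1
  row 1 [00001]: (NOT 1 OR ((0 OR NOT 0) IMPLIES (NOT 0 IMPLIES 0))) -> 0
  row 2 [00010]: (NOT 0 OR ((0 OR NOT 0) IMPLIES (NOT 1 IMPLIES 0))) -> 1
  row 3 [00011]: (NOT 1 OR ((0 OR NOT 0) IMPLIES (NOT 1 IMPLIES 0))) -> 1
  row 4 [00100]: (NOT 0 OR ((1 OR NOT 1) IMPLIES (NOT 0 IMPLIES 0))) -> 1
  row 5 [00101]: (NOT 1 OR ((1 OR NOT 1) IMPLIES (NOT 0 IMPLIES 0))) -> 0
  row 6 [00110]: (NOT 0 OR ((1 OR NOT 1) IMPLIES (NOT 1 IMPLIES 0))) -> 1
  row 7 [00111]: (NOT 1 OR ((1 OR NOT 1) IMPLIES (NOT 1 IMPLIES 0))) -> 1
  row 8 [01000]: (NOT 0 OR ((0 OR NOT 0) IMPLIES (NOT 0 IMPLIES 1))) -> 1
  row 9 [01001]: (NOT 1 OR ((0 OR NOT 0) IMPLIES (NOT 0 IMPLIES 1))) -> 1
  row 10 [01010]: (NOT 0 OR ((0 OR NOT 0) IMPLIES (NOT 1 IMPLIES 1))) -> 1
  row 11 [01011]: (NOT 1 OR ((0 OR NOT 0) IMPLIES (NOT 1 IMPLIES 1))) -> 1
  row 12 [01100]: (NOT 0 OR ((1 OR NOT 1) IMPLIES (NOT 0 IMPLIES 1))) -> 1
  row 13 [01101]: (NOT 1 OR ((1 OR NOT 1) IMPLIES (NOT 0 IMPLIES 1))) -> 1
  row 14 [01110]: (NOT 0 OR ((1 OR NOT 1) IMPLIES (NOT 1 IMPLIES 1))) -> 1
  row 15 [01111]: (NOT 1 OR ((1 OR NOT 1) IMPLIES (NOT 1 IMPLIES 1))) -> 1
  row 16 [10000]: (NOT 0 OR ((0 OR NOT 0) IMPLIES (NOT 0 IMPLIES 0))) -> 1
  row 17 [10001]: (NOT 1 OR ((0 OR NOT 0) IMPLIES (NOT 0 IMPLIES 0))) -> 0
  row 18 [10010]: (NOT 0 OR ((0 OR NOT 0) IMPLIES (NOT 1 IMPLIES 0))) -> 1
  row 19 [10011]: (NOT 1 OR ((0 OR NOT 0) IMPLIES (NOT 1 IMPLIES 0))) -> 1
  row 20 [10100]: (NOT 0 OR ((1 OR NOT 1) IMPLIES (NOT 0 IMPLIES 0))) -> 1
  row 21 [10101]: (NOT 1 OR ((1 OR NOT 1) IMPLIES (NOT 0 IMPLIES 0))) -> 0
  row 22 [10110]: (NOT 0 OR ((1 OR NOT 1) IMPLIES (NOT 1 IMPLIES 0))) -> 1
  row 23 [10111]: (NOT 1 OR ((1 OR NOT 1) IMPLIES (NOT 1 IMPLIES 0))) -> 1
  row 24 [11000]: (NOT 0 OR ((0 OR NOT 0) IMPLIES (NOT 0 IMPLIES 1))) -> 1
  row 25 [11001]: (NOT 1 OR ((0 OR NOT 0) IMPLIES (NOT 0 IMPLIES 1))) -> 1
  row 26 [11010]: (NOT 0 OR ((0 OR NOT 0) IMPLIES (NOT 1 IMPLIES 1))) -> 1
  row 27 [11011]: (NOT 1 OR ((0 OR NOT 0) IMPLIES (NOT 1 IMPLIES 1))) -> 1
  row 28 [11100]: (NOT 0 OR ((1 OR NOT 1) IMPLIES (NOT 0 IMPLIES 1))) -> 1
  row 29 [11101]: (NOT 1 OR ((1 OR NOT 1) IMPLIES (NOT 0 IMPLIES 1))) -> 1
  row 30 [11110]: (NOT 0 OR ((1 OR NOT 1) IMPLIES (NOT 1 IMPLIES 1))) -> 1
  row 31 [11111]: (NOT 1 OR ((1 OR NOT 1) IMPLIES (NOT 1 IMPLIES 1))) -> 1
Full result column, 4 rows per line (a,b,c fixed per line; d,e runs 00..11 left to right):
  rows 0-3 [a,b,c=000]: 1011  = hex B
  rows 4-7 [a,b,c=001]: 1011  = hex B
  rows 8-11 [a,b,c=010]: 1111  = hex F
  rows 12-15 [a,b,c=011]: 1111  = hex F
  rows 16-19 [a,b,c=100]: 1011  = hex B
  rows 20-23 [a,b,c=101]: 1011  = hex B
  rows 24-27 [a,b,c=110]: 1111  = hex F
  rows 28-31 [a,b,c=111]: 1111  = hex F
Output column (row 0 .. row 31) = 10111011111111111011101111111111
Output column grouped in 4s = 1011 1011 1111 1111 1011 1011 1111 1111 = 0xBBFFBBFF
Convert to decimal digit by digit (value = value*16 + digit):
  B -> 11
  11*16 + 11 (B) = 187
  187*16 + 15 (F) = 3007
  3007*16 + 15 (F) = 48127
  48127*16 + 11 (B) = 770043
  770043*16 + 11 (B) = 12320699
  12320699*16 + 15 (F) = 197131199
  197131199*16 + 15 (F) = 3154099199
Decimal = 3154099199

3154099199


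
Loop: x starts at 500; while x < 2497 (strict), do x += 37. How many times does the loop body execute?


Step 1: x goes from 500 toward 2497 by 37; the body runs while x<2497, so iterations = ceil((bound-start)/step)
Step 2: Distance=1997
Step 3: ceil(1997/37)=54

54


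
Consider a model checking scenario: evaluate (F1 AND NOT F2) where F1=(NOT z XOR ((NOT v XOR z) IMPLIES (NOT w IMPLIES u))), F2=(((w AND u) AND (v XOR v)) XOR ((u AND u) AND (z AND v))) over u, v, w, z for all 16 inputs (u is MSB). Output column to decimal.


F1 = (NOT z XOR ((NOT v XOR z) IMPLIES (NOT w IMPLIES u)))
F2 = (((w AND u) AND (v XOR v)) XOR ((u AND u) AND (z AND v)))
Counterexample to F1=>F2 is where F1=1 and F2=0.
Evaluate each row (bits = u,v,w,z, MSB first):
  row 0 [0000]: F1=1 F2=0 -> F1&~F2 -> 1
  row 1 [0001]: F1=1 F2=0 -> F1&~F2 -> 1
  row 2 [0010]: F1=0 F2=0 -> F1&~F2 -> 0
  row 3 [0011]: F1=1 F2=0 -> F1&~F2 -> 1
  row 4 [0100]: F1=0 F2=0 -> F1&~F2 -> 0
  row 5 [0101]: F1=0 F2=0 -> F1&~F2 -> 0
  row 6 [0110]: F1=0 F2=0 -> F1&~F2 -> 0
  row 7 [0111]: F1=1 F2=0 -> F1&~F2 -> 1
  row 8 [1000]: F1=0 F2=0 -> F1&~F2 -> 0
  row 9 [1001]: F1=1 F2=0 -> F1&~F2 -> 1
  row 10 [1010]: F1=0 F2=0 -> F1&~F2 -> 0
  row 11 [1011]: F1=1 F2=0 -> F1&~F2 -> 1
  row 12 [1100]: F1=0 F2=0 -> F1&~F2 -> 0
  row 13 [1101]: F1=1 F2=1 -> F1&~F2 -> 0
  row 14 [1110]: F1=0 F2=0 -> F1&~F2 -> 0
  row 15 [1111]: F1=1 F2=1 -> F1&~F2 -> 0
Full result column, 4 rows per line (u,v fixed per line; w,z runs 00..11 left to right):
  rows 0-3 [u,v=00]: 1101  = hex D
  rows 4-7 [u,v=01]: 0001  = hex 1
  rows 8-11 [u,v=10]: 0101  = hex 5
  rows 12-15 [u,v=11]: 0000  = hex 0
Counterexample vector (row 0 .. row 15) = 1101000101010000
Output column grouped in 4s = 1101 0001 0101 0000 = 0xD150
Convert to decimal digit by digit (value = value*16 + digit):
  D -> 13
  13*16 + 1 = 209
  209*16 + 5 = 3349
  3349*16 + 0 = 53584
Decimal = 53584

53584


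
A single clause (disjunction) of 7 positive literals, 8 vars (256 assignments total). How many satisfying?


Step 1: Total=2^8=256
Step 2: Unsat when all 7 false: 2^1=2
Step 3: Sat=256-2=254

254


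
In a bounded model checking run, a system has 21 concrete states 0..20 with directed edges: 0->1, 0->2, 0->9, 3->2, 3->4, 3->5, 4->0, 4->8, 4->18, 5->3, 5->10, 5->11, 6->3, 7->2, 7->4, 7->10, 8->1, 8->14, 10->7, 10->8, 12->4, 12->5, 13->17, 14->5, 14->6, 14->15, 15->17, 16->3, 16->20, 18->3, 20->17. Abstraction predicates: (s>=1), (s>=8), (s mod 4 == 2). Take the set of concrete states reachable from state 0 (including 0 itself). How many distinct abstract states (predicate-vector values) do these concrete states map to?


BFS from 0:
Concrete reachable: {0, 1, 2, 9}
Abstract via predicates (s>=1), (s>=8), (s mod 4 == 2):
  (0,0,0) <- {0}
  (1,0,0) <- {1}
  (1,0,1) <- {2}
  (1,1,0) <- {9}
Distinct abstract states = 4

4


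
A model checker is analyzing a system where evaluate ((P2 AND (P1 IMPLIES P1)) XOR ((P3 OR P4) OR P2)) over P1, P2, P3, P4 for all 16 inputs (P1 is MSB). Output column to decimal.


Formula: ((P2 AND (P1 IMPLIES P1)) XOR ((P3 OR P4) OR P2)) over P1, P2, P3, P4 (16 rows)
Evaluate each row (bits = P1,P2,P3,P4, MSB first):
  row 0 [0000]: ((0 AND (0 IMPLIES 0)) XOR ((0 OR 0) OR 0)) -> 0
  row 1 [0001]: ((0 AND (0 IMPLIES 0)) XOR ((0 OR 1) OR 0)) -> 1
  row 2 [0010]: ((0 AND (0 IMPLIES 0)) XOR ((1 OR 0) OR 0)) -> 1
  row 3 [0011]: ((0 AND (0 IMPLIES 0)) XOR ((1 OR 1) OR 0)) -> 1
  row 4 [0100]: ((1 AND (0 IMPLIES 0)) XOR ((0 OR 0) OR 1)) -> 0
  row 5 [0101]: ((1 AND (0 IMPLIES 0)) XOR ((0 OR 1) OR 1)) -> 0
  row 6 [0110]: ((1 AND (0 IMPLIES 0)) XOR ((1 OR 0) OR 1)) -> 0
  row 7 [0111]: ((1 AND (0 IMPLIES 0)) XOR ((1 OR 1) OR 1)) -> 0
  row 8 [1000]: ((0 AND (1 IMPLIES 1)) XOR ((0 OR 0) OR 0)) -> 0
  row 9 [1001]: ((0 AND (1 IMPLIES 1)) XOR ((0 OR 1) OR 0)) -> 1
  row 10 [1010]: ((0 AND (1 IMPLIES 1)) XOR ((1 OR 0) OR 0)) -> 1
  row 11 [1011]: ((0 AND (1 IMPLIES 1)) XOR ((1 OR 1) OR 0)) -> 1
  row 12 [1100]: ((1 AND (1 IMPLIES 1)) XOR ((0 OR 0) OR 1)) -> 0
  row 13 [1101]: ((1 AND (1 IMPLIES 1)) XOR ((0 OR 1) OR 1)) -> 0
  row 14 [1110]: ((1 AND (1 IMPLIES 1)) XOR ((1 OR 0) OR 1)) -> 0
  row 15 [1111]: ((1 AND (1 IMPLIES 1)) XOR ((1 OR 1) OR 1)) -> 0
Full result column, 4 rows per line (P1,P2 fixed per line; P3,P4 runs 00..11 left to right):
  rows 0-3 [P1,P2=00]: 0111  = hex 7
  rows 4-7 [P1,P2=01]: 0000  = hex 0
  rows 8-11 [P1,P2=10]: 0111  = hex 7
  rows 12-15 [P1,P2=11]: 0000  = hex 0
Output column (row 0 .. row 15) = 0111000001110000
Output column grouped in 4s = 0111 0000 0111 0000 = 0x7070
Convert to decimal digit by digit (value = value*16 + digit):
  7 -> 7
  7*16 + 0 = 112
  112*16 + 7 = 1799
  1799*16 + 0 = 28784
Decimal = 28784

28784


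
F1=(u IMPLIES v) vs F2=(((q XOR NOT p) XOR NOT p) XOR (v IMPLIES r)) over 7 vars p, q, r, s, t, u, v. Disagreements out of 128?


F1 = (u IMPLIES v)
F2 = (((q XOR NOT p) XOR NOT p) XOR (v IMPLIES r))
Evaluate both on each of 128 rows (bits = p,q,r,s,t,u,v):
  row 0 [0000000]: F1=1 F2=1 -> 0
  row 1 [0000001]: F1=1 F2=0 (differ) -> 1
  row 2 [0000010]: F1=0 F2=1 (differ) -> 1
  row 3 [0000011]: F1=1 F2=0 (differ) -> 1
  row 4 [0000100]: F1=1 F2=1 -> 0
  (every remaining row is evaluated the same way; all 128 results are listed next)
Full result column, 8 rows per line (p,q,r,s fixed per line; t,u,v runs 000..111 left to right):
  rows 0-7 [p,q,r,s=0000]: 01110111  (ones: 6)
  rows 8-15 [p,q,r,s=0001]: 01110111  (ones: 6)
  rows 16-23 [p,q,r,s=0010]: 00100010  (ones: 2)
  rows 24-31 [p,q,r,s=0011]: 00100010  (ones: 2)
  rows 32-39 [p,q,r,s=0100]: 10001000  (ones: 2)
  rows 40-47 [p,q,r,s=0101]: 10001000  (ones: 2)
  rows 48-55 [p,q,r,s=0110]: 11011101  (ones: 6)
  rows 56-63 [p,q,r,s=0111]: 11011101  (ones: 6)
  rows 64-71 [p,q,r,s=1000]: 01110111  (ones: 6)
  rows 72-79 [p,q,r,s=1001]: 01110111  (ones: 6)
  rows 80-87 [p,q,r,s=1010]: 00100010  (ones: 2)
  rows 88-95 [p,q,r,s=1011]: 00100010  (ones: 2)
  rows 96-103 [p,q,r,s=1100]: 10001000  (ones: 2)
  rows 104-111 [p,q,r,s=1101]: 10001000  (ones: 2)
  rows 112-119 [p,q,r,s=1110]: 11011101  (ones: 6)
  rows 120-127 [p,q,r,s=1111]: 11011101  (ones: 6)
Disagreements = 6+6+2+2+2+2+6+6+6+6+2+2+2+2+6+6 = 64

64


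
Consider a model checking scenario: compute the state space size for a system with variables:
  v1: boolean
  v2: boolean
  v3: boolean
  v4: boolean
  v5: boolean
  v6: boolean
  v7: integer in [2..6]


State space = product of domain sizes of all variables.
Domain sizes:
  v1 (boolean): 2
  v2 (boolean): 2
  v3 (boolean): 2
  v4 (boolean): 2
  v5 (boolean): 2
  v6 (boolean): 2
  v7 (integer in [2..6]): 5
Product = 2 * 2 * 2 * 2 * 2 * 2 * 5 = 320

320


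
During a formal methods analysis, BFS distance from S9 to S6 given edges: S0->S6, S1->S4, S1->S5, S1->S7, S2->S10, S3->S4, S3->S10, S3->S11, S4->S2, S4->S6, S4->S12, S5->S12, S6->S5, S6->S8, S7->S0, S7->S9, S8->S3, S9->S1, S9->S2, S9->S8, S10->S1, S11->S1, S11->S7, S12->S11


BFS layer-by-layer from S9:
  dist 0: {S9}
  dist 1: {S1, S2, S8}
  dist 2: {S3, S4, S5, S7, S10}
  dist 3: {S0, S6, S11, S12}
  -> S6 reached at distance 3
Shortest path length = 3

3


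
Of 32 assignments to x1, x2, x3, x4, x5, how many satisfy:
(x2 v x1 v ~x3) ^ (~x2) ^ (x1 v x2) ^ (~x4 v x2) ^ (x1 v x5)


CNF with 5 clauses over 5 vars (32 assignments).
An assignment satisfies CNF iff every clause has >=1 true literal.
Check each row (bits = x1,x2,x3,x4,x5; clause T/F shown):
  row 0 [00000]: clauses=TTFTF -> 0
  row 1 [00001]: clauses=TTFTT -> 0
  row 2 [00010]: clauses=TTFFF -> 0
  row 3 [00011]: clauses=TTFFT -> 0
  row 4 [00100]: clauses=FTFTF -> 0
  row 5 [00101]: clauses=FTFTT -> 0
  row 6 [00110]: clauses=FTFFF -> 0
  row 7 [00111]: clauses=FTFFT -> 0
  row 8 [01000]: clauses=TFTTF -> 0
  row 9 [01001]: clauses=TFTTT -> 0
  row 10 [01010]: clauses=TFTTF -> 0
  row 11 [01011]: clauses=TFTTT -> 0
  row 12 [01100]: clauses=TFTTF -> 0
  row 13 [01101]: clauses=TFTTT -> 0
  row 14 [01110]: clauses=TFTTF -> 0
  row 15 [01111]: clauses=TFTTT -> 0
  row 16 [10000]: clauses=TTTTT -> 1
  row 17 [10001]: clauses=TTTTT -> 1
  row 18 [10010]: clauses=TTTFT -> 0
  row 19 [10011]: clauses=TTTFT -> 0
  row 20 [10100]: clauses=TTTTT -> 1
  row 21 [10101]: clauses=TTTTT -> 1
  row 22 [10110]: clauses=TTTFT -> 0
  row 23 [10111]: clauses=TTTFT -> 0
  row 24 [11000]: clauses=TFTTT -> 0
  row 25 [11001]: clauses=TFTTT -> 0
  row 26 [11010]: clauses=TFTTT -> 0
  row 27 [11011]: clauses=TFTTT -> 0
  row 28 [11100]: clauses=TFTTT -> 0
  row 29 [11101]: clauses=TFTTT -> 0
  row 30 [11110]: clauses=TFTTT -> 0
  row 31 [11111]: clauses=TFTTT -> 0
Full result column, 8 rows per line (x1,x2 fixed per line; x3,x4,x5 runs 000..111 left to right):
  rows 0-7 [x1,x2=00]: 00000000  (ones: 0)
  rows 8-15 [x1,x2=01]: 00000000  (ones: 0)
  rows 16-23 [x1,x2=10]: 11001100  (ones: 4)
  rows 24-31 [x1,x2=11]: 00000000  (ones: 0)
Satisfying assignments = 0+0+4+0 = 4

4


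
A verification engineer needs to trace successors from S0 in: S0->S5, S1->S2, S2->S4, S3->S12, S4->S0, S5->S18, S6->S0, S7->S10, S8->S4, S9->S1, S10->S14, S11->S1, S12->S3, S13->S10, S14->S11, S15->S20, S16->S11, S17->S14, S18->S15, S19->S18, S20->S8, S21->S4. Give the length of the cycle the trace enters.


Trace from S0 until a state repeats:
  S0 -> S5 -> S18 -> S15 -> S20 -> S8 -> S4 -> S0
S0 first seen at step 0, revisited at step 7.
Cycle length = 7 - 0 = 7

7


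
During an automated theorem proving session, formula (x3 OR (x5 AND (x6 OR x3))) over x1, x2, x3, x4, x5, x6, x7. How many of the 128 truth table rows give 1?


Formula: (x3 OR (x5 AND (x6 OR x3))) over 7 vars (128 rows)
Evaluate each row (x1, x2, x3, x4, x5, x6, x7 as bits, MSB first):
  row 0 [0000000]: (0 OR (0 AND (0 OR 0))) -> 0
  row 1 [0000001]: (0 OR (0 AND (0 OR 0))) -> 0
  row 2 [0000010]: (0 OR (0 AND (1 OR 0))) -> 0
  row 3 [0000011]: (0 OR (0 AND (1 OR 0))) -> 0
  row 4 [0000100]: (0 OR (1 AND (0 OR 0))) -> 0
  (every remaining row is evaluated the same way; all 128 results are listed next)
Full result column, 8 rows per line (x1,x2,x3,x4 fixed per line; x5,x6,x7 runs 000..111 left to right):
  rows 0-7 [x1,x2,x3,x4=0000]: 00000011  (ones: 2)
  rows 8-15 [x1,x2,x3,x4=0001]: 00000011  (ones: 2)
  rows 16-23 [x1,x2,x3,x4=0010]: 11111111  (ones: 8)
  rows 24-31 [x1,x2,x3,x4=0011]: 11111111  (ones: 8)
  rows 32-39 [x1,x2,x3,x4=0100]: 00000011  (ones: 2)
  rows 40-47 [x1,x2,x3,x4=0101]: 00000011  (ones: 2)
  rows 48-55 [x1,x2,x3,x4=0110]: 11111111  (ones: 8)
  rows 56-63 [x1,x2,x3,x4=0111]: 11111111  (ones: 8)
  rows 64-71 [x1,x2,x3,x4=1000]: 00000011  (ones: 2)
  rows 72-79 [x1,x2,x3,x4=1001]: 00000011  (ones: 2)
  rows 80-87 [x1,x2,x3,x4=1010]: 11111111  (ones: 8)
  rows 88-95 [x1,x2,x3,x4=1011]: 11111111  (ones: 8)
  rows 96-103 [x1,x2,x3,x4=1100]: 00000011  (ones: 2)
  rows 104-111 [x1,x2,x3,x4=1101]: 00000011  (ones: 2)
  rows 112-119 [x1,x2,x3,x4=1110]: 11111111  (ones: 8)
  rows 120-127 [x1,x2,x3,x4=1111]: 11111111  (ones: 8)
Count of 1-rows = 2+2+8+8+2+2+8+8+2+2+8+8+2+2+8+8 = 80

80


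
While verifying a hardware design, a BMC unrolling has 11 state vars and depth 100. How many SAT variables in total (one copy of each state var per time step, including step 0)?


BMC unrolls to depth k, creating one copy of each state var for steps 0..k.
Step count = 100 + 1 = 101 (steps 0 through 100)
Vars per step = 11
Total = 11 * 101 = 1111

1111


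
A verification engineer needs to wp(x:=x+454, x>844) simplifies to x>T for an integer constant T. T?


Formula: wp(x:=E, P) = P[E/x] (substitute E for x in postcondition)
Step 1: Postcondition: x>844
Step 2: Substitute x+454 for x: x+454>844
Step 3: Solve for x: x > 844-454 = 390

390


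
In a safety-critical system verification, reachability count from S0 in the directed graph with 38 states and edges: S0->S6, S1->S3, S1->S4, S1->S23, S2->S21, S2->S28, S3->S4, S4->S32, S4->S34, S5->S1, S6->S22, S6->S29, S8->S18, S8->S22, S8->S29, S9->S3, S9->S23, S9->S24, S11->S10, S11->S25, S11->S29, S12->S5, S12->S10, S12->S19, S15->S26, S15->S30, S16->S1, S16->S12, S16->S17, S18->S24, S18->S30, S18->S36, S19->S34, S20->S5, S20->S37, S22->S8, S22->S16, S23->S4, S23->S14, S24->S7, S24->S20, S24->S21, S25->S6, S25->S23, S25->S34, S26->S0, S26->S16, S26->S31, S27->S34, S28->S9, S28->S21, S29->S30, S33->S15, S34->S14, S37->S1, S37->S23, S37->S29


BFS from S0:
  layer 0: {S0}
  layer 1: {S6}
  layer 2: {S22, S29}
  layer 3: {S8, S16, S30}
  layer 4: {S1, S12, S17, S18}
  layer 5: {S3, S4, S5, S10, S19, S23, S24, S36}
  layer 6: {S7, S14, S20, S21, S32, S34}
  layer 7: {S37}
Reachable set: {S0, S1, S3, S4, S5, S6, S7, S8, S10, S12, S14, S16, S17, S18, S19, S20, S21, S22, S23, S24, S29, S30, S32, S34, S36, S37}
Count = 26

26


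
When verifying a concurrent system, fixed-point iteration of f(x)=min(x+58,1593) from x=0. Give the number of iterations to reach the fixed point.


Step 1: x=0, cap=1593, increment=58
Step 2: x grows by 58 each step until capped at 1593; fixed point is x=1593
Step 3: iterations = ceil(1593/58) = 28

28


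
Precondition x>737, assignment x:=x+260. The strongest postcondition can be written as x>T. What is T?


Formula: sp(P, x:=E) = exists old_x. (x = E[old_x/x]) AND P[old_x/x] (old_x is the value of x before the assignment; eliminate old_x by solving x = E[old_x/x] for old_x)
Step 1: Precondition P: x>737, i.e. old_x > 737
Step 2: Assignment gives x = old_x + 260, so old_x = x - 260
Step 3: Substitute into P: x - 260 > 737
Step 4: Simplify: x > 737+260 = 997

997


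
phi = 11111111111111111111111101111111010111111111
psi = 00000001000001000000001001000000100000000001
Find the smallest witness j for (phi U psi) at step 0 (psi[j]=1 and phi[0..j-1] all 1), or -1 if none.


(phi U psi) at 0: need smallest j with psi[j]=1 and phi[i]=1 for all i in [0,j).
Scan from step 0:
  step 0: phi=1, psi=0 -> continue
  step 1: phi=1, psi=0 -> continue
  step 2: phi=1, psi=0 -> continue
  step 3: phi=1, psi=0 -> continue
  step 7: psi=1 and phi held for [0,7) -> witness found
Witness step = 7

7


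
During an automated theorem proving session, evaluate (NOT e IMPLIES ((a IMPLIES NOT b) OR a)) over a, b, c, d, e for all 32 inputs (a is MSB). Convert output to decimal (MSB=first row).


Formula: (NOT e IMPLIES ((a IMPLIES NOT b) OR a)) over a, b, c, d, e (32 rows)
Evaluate each row (bits = a,b,c,d,e, MSB first):
  row 0 [00000]: (NOT 0 IMPLIES ((0 IMPLIES NOT 0) OR 0)) -> 1
  row 1 [00001]: (NOT 1 IMPLIES ((0 IMPLIES NOT 0) OR 0)) -> 1
  row 2 [00010]: (NOT 0 IMPLIES ((0 IMPLIES NOT 0) OR 0)) -> 1
  row 3 [00011]: (NOT 1 IMPLIES ((0 IMPLIES NOT 0) OR 0)) -> 1
  row 4 [00100]: (NOT 0 IMPLIES ((0 IMPLIES NOT 0) OR 0)) -> 1
  row 5 [00101]: (NOT 1 IMPLIES ((0 IMPLIES NOT 0) OR 0)) -> 1
  row 6 [00110]: (NOT 0 IMPLIES ((0 IMPLIES NOT 0) OR 0)) -> 1
  row 7 [00111]: (NOT 1 IMPLIES ((0 IMPLIES NOT 0) OR 0)) -> 1
  row 8 [01000]: (NOT 0 IMPLIES ((0 IMPLIES NOT 1) OR 0)) -> 1
  row 9 [01001]: (NOT 1 IMPLIES ((0 IMPLIES NOT 1) OR 0)) -> 1
  row 10 [01010]: (NOT 0 IMPLIES ((0 IMPLIES NOT 1) OR 0)) -> 1
  row 11 [01011]: (NOT 1 IMPLIES ((0 IMPLIES NOT 1) OR 0)) -> 1
  row 12 [01100]: (NOT 0 IMPLIES ((0 IMPLIES NOT 1) OR 0)) -> 1
  row 13 [01101]: (NOT 1 IMPLIES ((0 IMPLIES NOT 1) OR 0)) -> 1
  row 14 [01110]: (NOT 0 IMPLIES ((0 IMPLIES NOT 1) OR 0)) -> 1
  row 15 [01111]: (NOT 1 IMPLIES ((0 IMPLIES NOT 1) OR 0)) -> 1
  row 16 [10000]: (NOT 0 IMPLIES ((1 IMPLIES NOT 0) OR 1)) -> 1
  row 17 [10001]: (NOT 1 IMPLIES ((1 IMPLIES NOT 0) OR 1)) -> 1
  row 18 [10010]: (NOT 0 IMPLIES ((1 IMPLIES NOT 0) OR 1)) -> 1
  row 19 [10011]: (NOT 1 IMPLIES ((1 IMPLIES NOT 0) OR 1)) -> 1
  row 20 [10100]: (NOT 0 IMPLIES ((1 IMPLIES NOT 0) OR 1)) -> 1
  row 21 [10101]: (NOT 1 IMPLIES ((1 IMPLIES NOT 0) OR 1)) -> 1
  row 22 [10110]: (NOT 0 IMPLIES ((1 IMPLIES NOT 0) OR 1)) -> 1
  row 23 [10111]: (NOT 1 IMPLIES ((1 IMPLIES NOT 0) OR 1)) -> 1
  row 24 [11000]: (NOT 0 IMPLIES ((1 IMPLIES NOT 1) OR 1)) -> 1
  row 25 [11001]: (NOT 1 IMPLIES ((1 IMPLIES NOT 1) OR 1)) -> 1
  row 26 [11010]: (NOT 0 IMPLIES ((1 IMPLIES NOT 1) OR 1)) -> 1
  row 27 [11011]: (NOT 1 IMPLIES ((1 IMPLIES NOT 1) OR 1)) -> 1
  row 28 [11100]: (NOT 0 IMPLIES ((1 IMPLIES NOT 1) OR 1)) -> 1
  row 29 [11101]: (NOT 1 IMPLIES ((1 IMPLIES NOT 1) OR 1)) -> 1
  row 30 [11110]: (NOT 0 IMPLIES ((1 IMPLIES NOT 1) OR 1)) -> 1
  row 31 [11111]: (NOT 1 IMPLIES ((1 IMPLIES NOT 1) OR 1)) -> 1
Full result column, 4 rows per line (a,b,c fixed per line; d,e runs 00..11 left to right):
  rows 0-3 [a,b,c=000]: 1111  = hex F
  rows 4-7 [a,b,c=001]: 1111  = hex F
  rows 8-11 [a,b,c=010]: 1111  = hex F
  rows 12-15 [a,b,c=011]: 1111  = hex F
  rows 16-19 [a,b,c=100]: 1111  = hex F
  rows 20-23 [a,b,c=101]: 1111  = hex F
  rows 24-27 [a,b,c=110]: 1111  = hex F
  rows 28-31 [a,b,c=111]: 1111  = hex F
Output column (row 0 .. row 31) = 11111111111111111111111111111111
Output column grouped in 4s = 1111 1111 1111 1111 1111 1111 1111 1111 = 0xFFFFFFFF
Convert to decimal digit by digit (value = value*16 + digit):
  F -> 15
  15*16 + 15 (F) = 255
  255*16 + 15 (F) = 4095
  4095*16 + 15 (F) = 65535
  65535*16 + 15 (F) = 1048575
  1048575*16 + 15 (F) = 16777215
  16777215*16 + 15 (F) = 268435455
  268435455*16 + 15 (F) = 4294967295
Decimal = 4294967295

4294967295


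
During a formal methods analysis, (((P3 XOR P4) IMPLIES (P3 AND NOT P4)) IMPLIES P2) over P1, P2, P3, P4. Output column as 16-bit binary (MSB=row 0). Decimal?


Formula: (((P3 XOR P4) IMPLIES (P3 AND NOT P4)) IMPLIES P2) over P1, P2, P3, P4 (16 rows)
Evaluate each row (bits = P1,P2,P3,P4, MSB first):
  row 0 [0000]: (((0 XOR 0) IMPLIES (0 AND NOT 0)) IMPLIES 0) -> 0
  row 1 [0001]: (((0 XOR 1) IMPLIES (0 AND NOT 1)) IMPLIES 0) -> 1
  row 2 [0010]: (((1 XOR 0) IMPLIES (1 AND NOT 0)) IMPLIES 0) -> 0
  row 3 [0011]: (((1 XOR 1) IMPLIES (1 AND NOT 1)) IMPLIES 0) -> 0
  row 4 [0100]: (((0 XOR 0) IMPLIES (0 AND NOT 0)) IMPLIES 1) -> 1
  row 5 [0101]: (((0 XOR 1) IMPLIES (0 AND NOT 1)) IMPLIES 1) -> 1
  row 6 [0110]: (((1 XOR 0) IMPLIES (1 AND NOT 0)) IMPLIES 1) -> 1
  row 7 [0111]: (((1 XOR 1) IMPLIES (1 AND NOT 1)) IMPLIES 1) -> 1
  row 8 [1000]: (((0 XOR 0) IMPLIES (0 AND NOT 0)) IMPLIES 0) -> 0
  row 9 [1001]: (((0 XOR 1) IMPLIES (0 AND NOT 1)) IMPLIES 0) -> 1
  row 10 [1010]: (((1 XOR 0) IMPLIES (1 AND NOT 0)) IMPLIES 0) -> 0
  row 11 [1011]: (((1 XOR 1) IMPLIES (1 AND NOT 1)) IMPLIES 0) -> 0
  row 12 [1100]: (((0 XOR 0) IMPLIES (0 AND NOT 0)) IMPLIES 1) -> 1
  row 13 [1101]: (((0 XOR 1) IMPLIES (0 AND NOT 1)) IMPLIES 1) -> 1
  row 14 [1110]: (((1 XOR 0) IMPLIES (1 AND NOT 0)) IMPLIES 1) -> 1
  row 15 [1111]: (((1 XOR 1) IMPLIES (1 AND NOT 1)) IMPLIES 1) -> 1
Full result column, 4 rows per line (P1,P2 fixed per line; P3,P4 runs 00..11 left to right):
  rows 0-3 [P1,P2=00]: 0100  = hex 4
  rows 4-7 [P1,P2=01]: 1111  = hex F
  rows 8-11 [P1,P2=10]: 0100  = hex 4
  rows 12-15 [P1,P2=11]: 1111  = hex F
Output column (row 0 .. row 15) = 0100111101001111
Output column grouped in 4s = 0100 1111 0100 1111 = 0x4F4F
Convert to decimal digit by digit (value = value*16 + digit):
  4 -> 4
  4*16 + 15 (F) = 79
  79*16 + 4 = 1268
  1268*16 + 15 (F) = 20303
Decimal = 20303

20303


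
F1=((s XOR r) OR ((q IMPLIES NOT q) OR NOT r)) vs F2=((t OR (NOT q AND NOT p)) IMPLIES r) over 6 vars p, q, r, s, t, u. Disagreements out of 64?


F1 = ((s XOR r) OR ((q IMPLIES NOT q) OR NOT r))
F2 = ((t OR (NOT q AND NOT p)) IMPLIES r)
Evaluate both on each of 64 rows (bits = p,q,r,s,t,u):
  row 0 [000000]: F1=1 F2=0 (differ) -> 1
  row 1 [000001]: F1=1 F2=0 (differ) -> 1
  row 2 [000010]: F1=1 F2=0 (differ) -> 1
  row 3 [000011]: F1=1 F2=0 (differ) -> 1
  row 4 [000100]: F1=1 F2=0 (differ) -> 1
  (every remaining row is evaluated the same way; all 64 results are listed next)
Full result column, 8 rows per line (p,q,r fixed per line; s,t,u runs 000..111 left to right):
  rows 0-7 [p,q,r=000]: 11111111  (ones: 8)
  rows 8-15 [p,q,r=001]: 00000000  (ones: 0)
  rows 16-23 [p,q,r=010]: 00110011  (ones: 4)
  rows 24-31 [p,q,r=011]: 00001111  (ones: 4)
  rows 32-39 [p,q,r=100]: 00110011  (ones: 4)
  rows 40-47 [p,q,r=101]: 00000000  (ones: 0)
  rows 48-55 [p,q,r=110]: 00110011  (ones: 4)
  rows 56-63 [p,q,r=111]: 00001111  (ones: 4)
Disagreements = 8+0+4+4+4+0+4+4 = 28

28


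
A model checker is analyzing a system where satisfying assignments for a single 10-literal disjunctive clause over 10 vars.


Step 1: Total=2^10=1024
Step 2: Unsat when all 10 false: 2^0=1
Step 3: Sat=1024-1=1023

1023


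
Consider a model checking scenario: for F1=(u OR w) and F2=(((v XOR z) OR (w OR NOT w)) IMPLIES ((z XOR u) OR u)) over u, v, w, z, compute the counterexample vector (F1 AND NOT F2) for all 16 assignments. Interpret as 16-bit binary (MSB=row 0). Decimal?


F1 = (u OR w)
F2 = (((v XOR z) OR (w OR NOT w)) IMPLIES ((z XOR u) OR u))
Counterexample to F1=>F2 is where F1=1 and F2=0.
Evaluate each row (bits = u,v,w,z, MSB first):
  row 0 [0000]: F1=0 F2=0 -> F1&~F2 -> 0
  row 1 [0001]: F1=0 F2=1 -> F1&~F2 -> 0
  row 2 [0010]: F1=1 F2=0 -> F1&~F2 -> 1
  row 3 [0011]: F1=1 F2=1 -> F1&~F2 -> 0
  row 4 [0100]: F1=0 F2=0 -> F1&~F2 -> 0
  row 5 [0101]: F1=0 F2=1 -> F1&~F2 -> 0
  row 6 [0110]: F1=1 F2=0 -> F1&~F2 -> 1
  row 7 [0111]: F1=1 F2=1 -> F1&~F2 -> 0
  row 8 [1000]: F1=1 F2=1 -> F1&~F2 -> 0
  row 9 [1001]: F1=1 F2=1 -> F1&~F2 -> 0
  row 10 [1010]: F1=1 F2=1 -> F1&~F2 -> 0
  row 11 [1011]: F1=1 F2=1 -> F1&~F2 -> 0
  row 12 [1100]: F1=1 F2=1 -> F1&~F2 -> 0
  row 13 [1101]: F1=1 F2=1 -> F1&~F2 -> 0
  row 14 [1110]: F1=1 F2=1 -> F1&~F2 -> 0
  row 15 [1111]: F1=1 F2=1 -> F1&~F2 -> 0
Full result column, 4 rows per line (u,v fixed per line; w,z runs 00..11 left to right):
  rows 0-3 [u,v=00]: 0010  = hex 2
  rows 4-7 [u,v=01]: 0010  = hex 2
  rows 8-11 [u,v=10]: 0000  = hex 0
  rows 12-15 [u,v=11]: 0000  = hex 0
Counterexample vector (row 0 .. row 15) = 0010001000000000
Output column grouped in 4s = 0010 0010 0000 0000 = 0x2200
Convert to decimal digit by digit (value = value*16 + digit):
  2 -> 2
  2*16 + 2 = 34
  34*16 + 0 = 544
  544*16 + 0 = 8704
Decimal = 8704

8704


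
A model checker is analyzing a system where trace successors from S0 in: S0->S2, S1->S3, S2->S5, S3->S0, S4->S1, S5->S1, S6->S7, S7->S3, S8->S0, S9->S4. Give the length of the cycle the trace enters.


Trace from S0 until a state repeats:
  S0 -> S2 -> S5 -> S1 -> S3 -> S0
S0 first seen at step 0, revisited at step 5.
Cycle length = 5 - 0 = 5

5


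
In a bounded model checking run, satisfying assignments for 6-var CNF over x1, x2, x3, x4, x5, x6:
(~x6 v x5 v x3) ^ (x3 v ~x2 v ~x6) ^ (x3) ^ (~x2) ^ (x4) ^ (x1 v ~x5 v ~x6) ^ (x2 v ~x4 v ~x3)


CNF with 7 clauses over 6 vars (64 assignments).
An assignment satisfies CNF iff every clause has >=1 true literal.
Check each row (bits = x1,x2,x3,x4,x5,x6; clause T/F shown):
  row 0 [000000]: clauses=TTFTFTT -> 0
  row 1 [000001]: clauses=FTFTFTT -> 0
  row 2 [000010]: clauses=TTFTFTT -> 0
  row 3 [000011]: clauses=TTFTFFT -> 0
  row 4 [000100]: clauses=TTFTTTT -> 0
  (every remaining row is evaluated the same way; all 64 results are listed next)
Full result column, 8 rows per line (x1,x2,x3 fixed per line; x4,x5,x6 runs 000..111 left to right):
  rows 0-7 [x1,x2,x3=000]: 00000000  (ones: 0)
  rows 8-15 [x1,x2,x3=001]: 00000000  (ones: 0)
  rows 16-23 [x1,x2,x3=010]: 00000000  (ones: 0)
  rows 24-31 [x1,x2,x3=011]: 00000000  (ones: 0)
  rows 32-39 [x1,x2,x3=100]: 00000000  (ones: 0)
  rows 40-47 [x1,x2,x3=101]: 00000000  (ones: 0)
  rows 48-55 [x1,x2,x3=110]: 00000000  (ones: 0)
  rows 56-63 [x1,x2,x3=111]: 00000000  (ones: 0)
Satisfying assignments = 0+0+0+0+0+0+0+0 = 0

0


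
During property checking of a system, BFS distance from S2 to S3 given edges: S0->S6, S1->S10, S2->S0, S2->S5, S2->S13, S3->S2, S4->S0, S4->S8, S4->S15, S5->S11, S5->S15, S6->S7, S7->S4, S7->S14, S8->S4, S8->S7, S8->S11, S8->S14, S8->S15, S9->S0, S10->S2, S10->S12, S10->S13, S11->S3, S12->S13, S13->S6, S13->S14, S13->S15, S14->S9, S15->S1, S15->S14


BFS layer-by-layer from S2:
  dist 0: {S2}
  dist 1: {S0, S5, S13}
  dist 2: {S6, S11, S14, S15}
  dist 3: {S1, S3, S7, S9}
  -> S3 reached at distance 3
Shortest path length = 3

3


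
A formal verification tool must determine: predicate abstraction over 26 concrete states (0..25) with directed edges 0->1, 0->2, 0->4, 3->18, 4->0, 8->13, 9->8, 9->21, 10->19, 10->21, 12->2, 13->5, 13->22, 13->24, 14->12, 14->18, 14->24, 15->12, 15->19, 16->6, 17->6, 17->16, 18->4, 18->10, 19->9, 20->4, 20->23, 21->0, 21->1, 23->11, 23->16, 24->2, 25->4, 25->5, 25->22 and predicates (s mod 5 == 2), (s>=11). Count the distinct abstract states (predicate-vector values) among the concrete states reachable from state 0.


BFS from 0:
Concrete reachable: {0, 1, 2, 4}
Abstract via predicates (s mod 5 == 2), (s>=11):
  (0,0) <- {0, 1, 4}
  (1,0) <- {2}
Distinct abstract states = 2

2


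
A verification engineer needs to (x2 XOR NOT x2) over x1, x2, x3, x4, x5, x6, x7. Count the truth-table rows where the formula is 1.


Formula: (x2 XOR NOT x2) over 7 vars (128 rows)
Evaluate each row (x1, x2, x3, x4, x5, x6, x7 as bits, MSB first):
  row 0 [0000000]: (0 XOR NOT 0) -> 1
  row 1 [0000001]: (0 XOR NOT 0) -> 1
  row 2 [0000010]: (0 XOR NOT 0) -> 1
  row 3 [0000011]: (0 XOR NOT 0) -> 1
  row 4 [0000100]: (0 XOR NOT 0) -> 1
  (every remaining row is evaluated the same way; all 128 results are listed next)
Full result column, 8 rows per line (x1,x2,x3,x4 fixed per line; x5,x6,x7 runs 000..111 left to right):
  rows 0-7 [x1,x2,x3,x4=0000]: 11111111  (ones: 8)
  rows 8-15 [x1,x2,x3,x4=0001]: 11111111  (ones: 8)
  rows 16-23 [x1,x2,x3,x4=0010]: 11111111  (ones: 8)
  rows 24-31 [x1,x2,x3,x4=0011]: 11111111  (ones: 8)
  rows 32-39 [x1,x2,x3,x4=0100]: 11111111  (ones: 8)
  rows 40-47 [x1,x2,x3,x4=0101]: 11111111  (ones: 8)
  rows 48-55 [x1,x2,x3,x4=0110]: 11111111  (ones: 8)
  rows 56-63 [x1,x2,x3,x4=0111]: 11111111  (ones: 8)
  rows 64-71 [x1,x2,x3,x4=1000]: 11111111  (ones: 8)
  rows 72-79 [x1,x2,x3,x4=1001]: 11111111  (ones: 8)
  rows 80-87 [x1,x2,x3,x4=1010]: 11111111  (ones: 8)
  rows 88-95 [x1,x2,x3,x4=1011]: 11111111  (ones: 8)
  rows 96-103 [x1,x2,x3,x4=1100]: 11111111  (ones: 8)
  rows 104-111 [x1,x2,x3,x4=1101]: 11111111  (ones: 8)
  rows 112-119 [x1,x2,x3,x4=1110]: 11111111  (ones: 8)
  rows 120-127 [x1,x2,x3,x4=1111]: 11111111  (ones: 8)
Count of 1-rows = 8+8+8+8+8+8+8+8+8+8+8+8+8+8+8+8 = 128

128


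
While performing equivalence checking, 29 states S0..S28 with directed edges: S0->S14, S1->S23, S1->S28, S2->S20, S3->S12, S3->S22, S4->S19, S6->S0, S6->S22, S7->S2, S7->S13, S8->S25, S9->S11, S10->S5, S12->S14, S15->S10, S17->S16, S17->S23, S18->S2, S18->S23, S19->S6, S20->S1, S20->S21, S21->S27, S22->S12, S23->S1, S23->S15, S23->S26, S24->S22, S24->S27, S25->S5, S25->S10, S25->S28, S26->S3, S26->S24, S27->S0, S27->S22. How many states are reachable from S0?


BFS from S0:
  layer 0: {S0}
  layer 1: {S14}
Reachable set: {S0, S14}
Count = 2

2


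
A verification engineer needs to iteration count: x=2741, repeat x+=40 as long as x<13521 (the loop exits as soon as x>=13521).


Step 1: x goes from 2741 toward 13521 by 40; the body runs while x<13521, so iterations = ceil((bound-start)/step)
Step 2: Distance=10780
Step 3: ceil(10780/40)=270

270
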